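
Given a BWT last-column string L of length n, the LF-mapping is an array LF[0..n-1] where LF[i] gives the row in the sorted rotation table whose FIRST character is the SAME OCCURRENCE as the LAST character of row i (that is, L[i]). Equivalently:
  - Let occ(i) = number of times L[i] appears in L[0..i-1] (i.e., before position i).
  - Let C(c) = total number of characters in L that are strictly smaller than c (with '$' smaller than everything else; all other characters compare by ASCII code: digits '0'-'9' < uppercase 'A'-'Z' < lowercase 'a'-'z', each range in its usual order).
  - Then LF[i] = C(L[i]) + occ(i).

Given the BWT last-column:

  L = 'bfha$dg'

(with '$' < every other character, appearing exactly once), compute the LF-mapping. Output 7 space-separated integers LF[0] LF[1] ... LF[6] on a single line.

Char counts: '$':1, 'a':1, 'b':1, 'd':1, 'f':1, 'g':1, 'h':1
C (first-col start): C('$')=0, C('a')=1, C('b')=2, C('d')=3, C('f')=4, C('g')=5, C('h')=6
L[0]='b': occ=0, LF[0]=C('b')+0=2+0=2
L[1]='f': occ=0, LF[1]=C('f')+0=4+0=4
L[2]='h': occ=0, LF[2]=C('h')+0=6+0=6
L[3]='a': occ=0, LF[3]=C('a')+0=1+0=1
L[4]='$': occ=0, LF[4]=C('$')+0=0+0=0
L[5]='d': occ=0, LF[5]=C('d')+0=3+0=3
L[6]='g': occ=0, LF[6]=C('g')+0=5+0=5

Answer: 2 4 6 1 0 3 5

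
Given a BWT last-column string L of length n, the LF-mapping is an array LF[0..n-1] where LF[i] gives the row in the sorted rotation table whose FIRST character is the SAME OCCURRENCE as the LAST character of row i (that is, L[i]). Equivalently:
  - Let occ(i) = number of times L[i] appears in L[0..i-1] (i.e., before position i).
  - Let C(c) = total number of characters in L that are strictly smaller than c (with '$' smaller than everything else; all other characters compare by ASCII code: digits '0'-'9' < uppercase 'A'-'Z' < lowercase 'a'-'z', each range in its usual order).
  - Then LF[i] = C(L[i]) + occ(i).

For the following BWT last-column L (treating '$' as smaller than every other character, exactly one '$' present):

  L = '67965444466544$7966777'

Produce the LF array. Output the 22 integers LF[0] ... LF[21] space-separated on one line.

Char counts: '$':1, '4':6, '5':2, '6':6, '7':5, '9':2
C (first-col start): C('$')=0, C('4')=1, C('5')=7, C('6')=9, C('7')=15, C('9')=20
L[0]='6': occ=0, LF[0]=C('6')+0=9+0=9
L[1]='7': occ=0, LF[1]=C('7')+0=15+0=15
L[2]='9': occ=0, LF[2]=C('9')+0=20+0=20
L[3]='6': occ=1, LF[3]=C('6')+1=9+1=10
L[4]='5': occ=0, LF[4]=C('5')+0=7+0=7
L[5]='4': occ=0, LF[5]=C('4')+0=1+0=1
L[6]='4': occ=1, LF[6]=C('4')+1=1+1=2
L[7]='4': occ=2, LF[7]=C('4')+2=1+2=3
L[8]='4': occ=3, LF[8]=C('4')+3=1+3=4
L[9]='6': occ=2, LF[9]=C('6')+2=9+2=11
L[10]='6': occ=3, LF[10]=C('6')+3=9+3=12
L[11]='5': occ=1, LF[11]=C('5')+1=7+1=8
L[12]='4': occ=4, LF[12]=C('4')+4=1+4=5
L[13]='4': occ=5, LF[13]=C('4')+5=1+5=6
L[14]='$': occ=0, LF[14]=C('$')+0=0+0=0
L[15]='7': occ=1, LF[15]=C('7')+1=15+1=16
L[16]='9': occ=1, LF[16]=C('9')+1=20+1=21
L[17]='6': occ=4, LF[17]=C('6')+4=9+4=13
L[18]='6': occ=5, LF[18]=C('6')+5=9+5=14
L[19]='7': occ=2, LF[19]=C('7')+2=15+2=17
L[20]='7': occ=3, LF[20]=C('7')+3=15+3=18
L[21]='7': occ=4, LF[21]=C('7')+4=15+4=19

Answer: 9 15 20 10 7 1 2 3 4 11 12 8 5 6 0 16 21 13 14 17 18 19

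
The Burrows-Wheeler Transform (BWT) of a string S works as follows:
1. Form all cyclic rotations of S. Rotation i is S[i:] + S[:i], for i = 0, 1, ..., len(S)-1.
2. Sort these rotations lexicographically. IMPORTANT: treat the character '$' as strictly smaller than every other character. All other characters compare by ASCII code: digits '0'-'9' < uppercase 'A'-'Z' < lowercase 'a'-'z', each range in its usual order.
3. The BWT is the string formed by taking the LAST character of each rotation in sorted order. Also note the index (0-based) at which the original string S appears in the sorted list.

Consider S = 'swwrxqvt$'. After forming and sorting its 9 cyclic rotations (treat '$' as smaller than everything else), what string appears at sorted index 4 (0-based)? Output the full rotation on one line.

Answer: t$swwrxqv

Derivation:
All 9 rotations (rotation i = S[i:]+S[:i]):
  rot[0] = swwrxqvt$
  rot[1] = wwrxqvt$s
  rot[2] = wrxqvt$sw
  rot[3] = rxqvt$sww
  rot[4] = xqvt$swwr
  rot[5] = qvt$swwrx
  rot[6] = vt$swwrxq
  rot[7] = t$swwrxqv
  rot[8] = $swwrxqvt
Sorted (with $ < everything):
  sorted[0] = $swwrxqvt
  sorted[1] = qvt$swwrx
  sorted[2] = rxqvt$sww
  sorted[3] = swwrxqvt$
  sorted[4] = t$swwrxqv
  sorted[5] = vt$swwrxq
  sorted[6] = wrxqvt$sw
  sorted[7] = wwrxqvt$s
  sorted[8] = xqvt$swwr
sorted[4] = t$swwrxqv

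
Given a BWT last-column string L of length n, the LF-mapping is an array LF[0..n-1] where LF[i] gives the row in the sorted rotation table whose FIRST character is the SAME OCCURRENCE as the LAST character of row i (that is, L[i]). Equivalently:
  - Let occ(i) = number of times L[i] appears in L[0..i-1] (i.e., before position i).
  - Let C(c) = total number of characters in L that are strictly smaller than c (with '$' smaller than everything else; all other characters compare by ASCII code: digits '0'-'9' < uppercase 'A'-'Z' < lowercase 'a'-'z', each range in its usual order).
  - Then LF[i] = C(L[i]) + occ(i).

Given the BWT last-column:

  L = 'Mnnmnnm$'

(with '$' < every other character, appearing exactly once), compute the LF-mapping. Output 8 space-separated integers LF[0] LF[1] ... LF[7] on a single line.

Char counts: '$':1, 'M':1, 'm':2, 'n':4
C (first-col start): C('$')=0, C('M')=1, C('m')=2, C('n')=4
L[0]='M': occ=0, LF[0]=C('M')+0=1+0=1
L[1]='n': occ=0, LF[1]=C('n')+0=4+0=4
L[2]='n': occ=1, LF[2]=C('n')+1=4+1=5
L[3]='m': occ=0, LF[3]=C('m')+0=2+0=2
L[4]='n': occ=2, LF[4]=C('n')+2=4+2=6
L[5]='n': occ=3, LF[5]=C('n')+3=4+3=7
L[6]='m': occ=1, LF[6]=C('m')+1=2+1=3
L[7]='$': occ=0, LF[7]=C('$')+0=0+0=0

Answer: 1 4 5 2 6 7 3 0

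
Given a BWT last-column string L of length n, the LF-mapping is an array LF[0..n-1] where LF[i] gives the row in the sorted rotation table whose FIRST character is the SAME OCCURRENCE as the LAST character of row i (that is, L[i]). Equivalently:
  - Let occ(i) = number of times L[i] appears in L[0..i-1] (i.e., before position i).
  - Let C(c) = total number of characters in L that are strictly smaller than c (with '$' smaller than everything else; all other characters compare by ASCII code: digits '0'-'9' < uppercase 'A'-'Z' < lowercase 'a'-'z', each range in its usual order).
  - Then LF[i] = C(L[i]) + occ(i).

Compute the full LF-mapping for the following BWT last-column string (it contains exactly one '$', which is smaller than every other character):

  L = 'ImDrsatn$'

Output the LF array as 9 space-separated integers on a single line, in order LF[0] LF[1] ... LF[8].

Char counts: '$':1, 'D':1, 'I':1, 'a':1, 'm':1, 'n':1, 'r':1, 's':1, 't':1
C (first-col start): C('$')=0, C('D')=1, C('I')=2, C('a')=3, C('m')=4, C('n')=5, C('r')=6, C('s')=7, C('t')=8
L[0]='I': occ=0, LF[0]=C('I')+0=2+0=2
L[1]='m': occ=0, LF[1]=C('m')+0=4+0=4
L[2]='D': occ=0, LF[2]=C('D')+0=1+0=1
L[3]='r': occ=0, LF[3]=C('r')+0=6+0=6
L[4]='s': occ=0, LF[4]=C('s')+0=7+0=7
L[5]='a': occ=0, LF[5]=C('a')+0=3+0=3
L[6]='t': occ=0, LF[6]=C('t')+0=8+0=8
L[7]='n': occ=0, LF[7]=C('n')+0=5+0=5
L[8]='$': occ=0, LF[8]=C('$')+0=0+0=0

Answer: 2 4 1 6 7 3 8 5 0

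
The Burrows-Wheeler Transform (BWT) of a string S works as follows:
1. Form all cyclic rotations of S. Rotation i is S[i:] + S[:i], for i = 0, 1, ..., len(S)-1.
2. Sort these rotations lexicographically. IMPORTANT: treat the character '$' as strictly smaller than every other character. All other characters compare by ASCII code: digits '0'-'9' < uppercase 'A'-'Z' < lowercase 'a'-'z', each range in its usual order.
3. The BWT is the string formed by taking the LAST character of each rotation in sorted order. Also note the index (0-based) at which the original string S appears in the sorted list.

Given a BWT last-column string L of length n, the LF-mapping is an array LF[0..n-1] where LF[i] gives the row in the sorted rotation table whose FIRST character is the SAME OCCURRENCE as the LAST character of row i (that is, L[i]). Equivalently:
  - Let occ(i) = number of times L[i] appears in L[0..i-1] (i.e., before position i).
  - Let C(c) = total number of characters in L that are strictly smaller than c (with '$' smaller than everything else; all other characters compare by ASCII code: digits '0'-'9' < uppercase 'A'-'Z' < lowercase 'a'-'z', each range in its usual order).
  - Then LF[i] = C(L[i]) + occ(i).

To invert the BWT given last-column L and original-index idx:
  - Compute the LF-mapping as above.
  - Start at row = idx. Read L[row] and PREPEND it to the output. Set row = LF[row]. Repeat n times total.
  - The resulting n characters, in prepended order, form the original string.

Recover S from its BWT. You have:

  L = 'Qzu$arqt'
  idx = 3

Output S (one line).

LF mapping: 1 7 6 0 2 4 3 5
Walk LF starting at row 3, prepending L[row]:
  step 1: row=3, L[3]='$', prepend. Next row=LF[3]=0
  step 2: row=0, L[0]='Q', prepend. Next row=LF[0]=1
  step 3: row=1, L[1]='z', prepend. Next row=LF[1]=7
  step 4: row=7, L[7]='t', prepend. Next row=LF[7]=5
  step 5: row=5, L[5]='r', prepend. Next row=LF[5]=4
  step 6: row=4, L[4]='a', prepend. Next row=LF[4]=2
  step 7: row=2, L[2]='u', prepend. Next row=LF[2]=6
  step 8: row=6, L[6]='q', prepend. Next row=LF[6]=3
Reversed output: quartzQ$

Answer: quartzQ$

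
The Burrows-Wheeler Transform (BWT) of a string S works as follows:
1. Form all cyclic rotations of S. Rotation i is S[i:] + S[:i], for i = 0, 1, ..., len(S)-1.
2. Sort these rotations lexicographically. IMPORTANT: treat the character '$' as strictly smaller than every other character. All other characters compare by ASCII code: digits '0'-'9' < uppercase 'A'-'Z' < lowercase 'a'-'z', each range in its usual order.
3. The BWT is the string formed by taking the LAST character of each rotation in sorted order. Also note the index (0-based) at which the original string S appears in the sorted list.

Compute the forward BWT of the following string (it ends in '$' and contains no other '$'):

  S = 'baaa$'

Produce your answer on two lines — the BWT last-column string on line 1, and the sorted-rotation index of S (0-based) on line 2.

All 5 rotations (rotation i = S[i:]+S[:i]):
  rot[0] = baaa$
  rot[1] = aaa$b
  rot[2] = aa$ba
  rot[3] = a$baa
  rot[4] = $baaa
Sorted (with $ < everything):
  sorted[0] = $baaa  (last char: 'a')
  sorted[1] = a$baa  (last char: 'a')
  sorted[2] = aa$ba  (last char: 'a')
  sorted[3] = aaa$b  (last char: 'b')
  sorted[4] = baaa$  (last char: '$')
Last column: aaab$
Original string S is at sorted index 4

Answer: aaab$
4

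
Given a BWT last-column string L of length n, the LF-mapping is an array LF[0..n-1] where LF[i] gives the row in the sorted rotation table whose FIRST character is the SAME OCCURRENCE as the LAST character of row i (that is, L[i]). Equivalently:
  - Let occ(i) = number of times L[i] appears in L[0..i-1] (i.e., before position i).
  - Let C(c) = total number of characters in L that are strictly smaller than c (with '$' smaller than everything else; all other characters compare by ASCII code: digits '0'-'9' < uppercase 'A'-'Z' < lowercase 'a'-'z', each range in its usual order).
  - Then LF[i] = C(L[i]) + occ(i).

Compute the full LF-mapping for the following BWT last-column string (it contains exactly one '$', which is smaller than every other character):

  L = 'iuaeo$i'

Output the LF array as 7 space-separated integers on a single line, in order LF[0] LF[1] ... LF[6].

Answer: 3 6 1 2 5 0 4

Derivation:
Char counts: '$':1, 'a':1, 'e':1, 'i':2, 'o':1, 'u':1
C (first-col start): C('$')=0, C('a')=1, C('e')=2, C('i')=3, C('o')=5, C('u')=6
L[0]='i': occ=0, LF[0]=C('i')+0=3+0=3
L[1]='u': occ=0, LF[1]=C('u')+0=6+0=6
L[2]='a': occ=0, LF[2]=C('a')+0=1+0=1
L[3]='e': occ=0, LF[3]=C('e')+0=2+0=2
L[4]='o': occ=0, LF[4]=C('o')+0=5+0=5
L[5]='$': occ=0, LF[5]=C('$')+0=0+0=0
L[6]='i': occ=1, LF[6]=C('i')+1=3+1=4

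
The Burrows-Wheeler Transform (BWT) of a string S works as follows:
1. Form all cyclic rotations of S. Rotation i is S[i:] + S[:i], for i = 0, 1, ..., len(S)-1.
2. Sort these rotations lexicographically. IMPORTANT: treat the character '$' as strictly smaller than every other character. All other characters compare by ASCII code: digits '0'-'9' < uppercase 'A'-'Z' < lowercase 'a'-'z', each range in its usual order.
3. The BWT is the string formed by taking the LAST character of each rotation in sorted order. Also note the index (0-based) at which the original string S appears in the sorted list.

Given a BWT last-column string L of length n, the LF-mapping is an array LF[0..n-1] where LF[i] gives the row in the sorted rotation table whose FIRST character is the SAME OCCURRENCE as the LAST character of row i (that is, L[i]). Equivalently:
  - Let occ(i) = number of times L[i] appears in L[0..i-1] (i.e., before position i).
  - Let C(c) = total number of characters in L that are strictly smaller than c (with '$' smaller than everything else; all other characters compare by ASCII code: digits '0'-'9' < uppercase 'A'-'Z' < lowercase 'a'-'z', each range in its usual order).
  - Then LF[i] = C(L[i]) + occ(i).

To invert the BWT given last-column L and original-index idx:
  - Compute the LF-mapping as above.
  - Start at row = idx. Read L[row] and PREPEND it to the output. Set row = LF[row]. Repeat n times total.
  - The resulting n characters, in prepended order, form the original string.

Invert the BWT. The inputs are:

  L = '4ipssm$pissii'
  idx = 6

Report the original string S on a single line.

Answer: mississippi4$

Derivation:
LF mapping: 1 2 7 9 10 6 0 8 3 11 12 4 5
Walk LF starting at row 6, prepending L[row]:
  step 1: row=6, L[6]='$', prepend. Next row=LF[6]=0
  step 2: row=0, L[0]='4', prepend. Next row=LF[0]=1
  step 3: row=1, L[1]='i', prepend. Next row=LF[1]=2
  step 4: row=2, L[2]='p', prepend. Next row=LF[2]=7
  step 5: row=7, L[7]='p', prepend. Next row=LF[7]=8
  step 6: row=8, L[8]='i', prepend. Next row=LF[8]=3
  step 7: row=3, L[3]='s', prepend. Next row=LF[3]=9
  step 8: row=9, L[9]='s', prepend. Next row=LF[9]=11
  step 9: row=11, L[11]='i', prepend. Next row=LF[11]=4
  step 10: row=4, L[4]='s', prepend. Next row=LF[4]=10
  step 11: row=10, L[10]='s', prepend. Next row=LF[10]=12
  step 12: row=12, L[12]='i', prepend. Next row=LF[12]=5
  step 13: row=5, L[5]='m', prepend. Next row=LF[5]=6
Reversed output: mississippi4$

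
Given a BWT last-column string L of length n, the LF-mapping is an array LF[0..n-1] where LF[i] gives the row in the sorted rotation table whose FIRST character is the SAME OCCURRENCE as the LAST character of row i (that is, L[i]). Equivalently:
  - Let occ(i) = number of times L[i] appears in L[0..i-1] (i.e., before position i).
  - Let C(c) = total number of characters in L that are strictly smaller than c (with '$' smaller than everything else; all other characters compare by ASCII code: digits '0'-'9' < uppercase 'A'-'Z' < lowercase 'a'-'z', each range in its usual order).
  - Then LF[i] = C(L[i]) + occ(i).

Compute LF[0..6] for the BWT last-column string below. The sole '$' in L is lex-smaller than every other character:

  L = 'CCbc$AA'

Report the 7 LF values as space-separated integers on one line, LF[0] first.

Answer: 3 4 5 6 0 1 2

Derivation:
Char counts: '$':1, 'A':2, 'C':2, 'b':1, 'c':1
C (first-col start): C('$')=0, C('A')=1, C('C')=3, C('b')=5, C('c')=6
L[0]='C': occ=0, LF[0]=C('C')+0=3+0=3
L[1]='C': occ=1, LF[1]=C('C')+1=3+1=4
L[2]='b': occ=0, LF[2]=C('b')+0=5+0=5
L[3]='c': occ=0, LF[3]=C('c')+0=6+0=6
L[4]='$': occ=0, LF[4]=C('$')+0=0+0=0
L[5]='A': occ=0, LF[5]=C('A')+0=1+0=1
L[6]='A': occ=1, LF[6]=C('A')+1=1+1=2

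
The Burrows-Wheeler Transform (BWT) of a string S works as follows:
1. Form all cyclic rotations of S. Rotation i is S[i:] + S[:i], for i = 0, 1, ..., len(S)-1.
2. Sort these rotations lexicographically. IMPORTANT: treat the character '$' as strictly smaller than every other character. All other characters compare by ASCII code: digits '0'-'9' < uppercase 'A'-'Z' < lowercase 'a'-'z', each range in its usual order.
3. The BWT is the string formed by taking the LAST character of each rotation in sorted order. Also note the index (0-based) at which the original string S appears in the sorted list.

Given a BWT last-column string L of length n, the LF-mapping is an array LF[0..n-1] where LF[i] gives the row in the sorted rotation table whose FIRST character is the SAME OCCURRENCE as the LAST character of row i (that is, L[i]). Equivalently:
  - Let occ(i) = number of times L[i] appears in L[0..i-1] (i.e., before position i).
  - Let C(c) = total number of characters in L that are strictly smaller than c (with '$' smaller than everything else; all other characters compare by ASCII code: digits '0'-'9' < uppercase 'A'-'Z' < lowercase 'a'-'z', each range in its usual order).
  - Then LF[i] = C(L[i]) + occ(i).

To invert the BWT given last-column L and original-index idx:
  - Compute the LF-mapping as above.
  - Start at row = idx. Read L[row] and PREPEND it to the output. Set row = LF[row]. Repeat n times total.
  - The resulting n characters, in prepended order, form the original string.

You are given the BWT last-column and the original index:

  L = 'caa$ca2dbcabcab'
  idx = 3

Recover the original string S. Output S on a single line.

Answer: aa2accbdbbcaac$

Derivation:
LF mapping: 10 2 3 0 11 4 1 14 7 12 5 8 13 6 9
Walk LF starting at row 3, prepending L[row]:
  step 1: row=3, L[3]='$', prepend. Next row=LF[3]=0
  step 2: row=0, L[0]='c', prepend. Next row=LF[0]=10
  step 3: row=10, L[10]='a', prepend. Next row=LF[10]=5
  step 4: row=5, L[5]='a', prepend. Next row=LF[5]=4
  step 5: row=4, L[4]='c', prepend. Next row=LF[4]=11
  step 6: row=11, L[11]='b', prepend. Next row=LF[11]=8
  step 7: row=8, L[8]='b', prepend. Next row=LF[8]=7
  step 8: row=7, L[7]='d', prepend. Next row=LF[7]=14
  step 9: row=14, L[14]='b', prepend. Next row=LF[14]=9
  step 10: row=9, L[9]='c', prepend. Next row=LF[9]=12
  step 11: row=12, L[12]='c', prepend. Next row=LF[12]=13
  step 12: row=13, L[13]='a', prepend. Next row=LF[13]=6
  step 13: row=6, L[6]='2', prepend. Next row=LF[6]=1
  step 14: row=1, L[1]='a', prepend. Next row=LF[1]=2
  step 15: row=2, L[2]='a', prepend. Next row=LF[2]=3
Reversed output: aa2accbdbbcaac$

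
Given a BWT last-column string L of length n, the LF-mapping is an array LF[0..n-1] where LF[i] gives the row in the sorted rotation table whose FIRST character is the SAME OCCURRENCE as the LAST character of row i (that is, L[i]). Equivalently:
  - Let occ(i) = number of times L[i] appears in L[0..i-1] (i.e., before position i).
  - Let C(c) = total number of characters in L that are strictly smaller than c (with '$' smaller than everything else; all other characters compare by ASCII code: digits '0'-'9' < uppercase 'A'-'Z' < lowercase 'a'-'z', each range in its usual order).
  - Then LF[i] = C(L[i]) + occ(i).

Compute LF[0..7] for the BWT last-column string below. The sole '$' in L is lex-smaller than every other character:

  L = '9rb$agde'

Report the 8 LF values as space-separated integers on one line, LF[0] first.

Char counts: '$':1, '9':1, 'a':1, 'b':1, 'd':1, 'e':1, 'g':1, 'r':1
C (first-col start): C('$')=0, C('9')=1, C('a')=2, C('b')=3, C('d')=4, C('e')=5, C('g')=6, C('r')=7
L[0]='9': occ=0, LF[0]=C('9')+0=1+0=1
L[1]='r': occ=0, LF[1]=C('r')+0=7+0=7
L[2]='b': occ=0, LF[2]=C('b')+0=3+0=3
L[3]='$': occ=0, LF[3]=C('$')+0=0+0=0
L[4]='a': occ=0, LF[4]=C('a')+0=2+0=2
L[5]='g': occ=0, LF[5]=C('g')+0=6+0=6
L[6]='d': occ=0, LF[6]=C('d')+0=4+0=4
L[7]='e': occ=0, LF[7]=C('e')+0=5+0=5

Answer: 1 7 3 0 2 6 4 5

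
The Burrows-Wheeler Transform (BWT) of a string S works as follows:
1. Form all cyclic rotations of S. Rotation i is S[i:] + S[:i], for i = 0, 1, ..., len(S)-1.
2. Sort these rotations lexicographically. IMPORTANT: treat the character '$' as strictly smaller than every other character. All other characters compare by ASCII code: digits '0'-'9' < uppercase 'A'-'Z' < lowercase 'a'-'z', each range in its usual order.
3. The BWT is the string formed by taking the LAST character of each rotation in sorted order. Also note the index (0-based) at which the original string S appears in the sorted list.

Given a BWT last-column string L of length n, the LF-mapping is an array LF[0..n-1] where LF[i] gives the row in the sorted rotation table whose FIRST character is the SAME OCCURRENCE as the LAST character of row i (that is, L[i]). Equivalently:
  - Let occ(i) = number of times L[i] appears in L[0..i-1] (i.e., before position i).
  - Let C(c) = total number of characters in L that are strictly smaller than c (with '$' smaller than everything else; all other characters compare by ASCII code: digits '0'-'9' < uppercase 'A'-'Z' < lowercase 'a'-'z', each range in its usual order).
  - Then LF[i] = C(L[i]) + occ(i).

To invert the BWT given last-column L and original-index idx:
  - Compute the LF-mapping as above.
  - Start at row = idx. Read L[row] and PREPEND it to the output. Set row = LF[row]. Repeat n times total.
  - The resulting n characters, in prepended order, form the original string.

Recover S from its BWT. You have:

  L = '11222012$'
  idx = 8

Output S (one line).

Answer: 22121021$

Derivation:
LF mapping: 2 3 5 6 7 1 4 8 0
Walk LF starting at row 8, prepending L[row]:
  step 1: row=8, L[8]='$', prepend. Next row=LF[8]=0
  step 2: row=0, L[0]='1', prepend. Next row=LF[0]=2
  step 3: row=2, L[2]='2', prepend. Next row=LF[2]=5
  step 4: row=5, L[5]='0', prepend. Next row=LF[5]=1
  step 5: row=1, L[1]='1', prepend. Next row=LF[1]=3
  step 6: row=3, L[3]='2', prepend. Next row=LF[3]=6
  step 7: row=6, L[6]='1', prepend. Next row=LF[6]=4
  step 8: row=4, L[4]='2', prepend. Next row=LF[4]=7
  step 9: row=7, L[7]='2', prepend. Next row=LF[7]=8
Reversed output: 22121021$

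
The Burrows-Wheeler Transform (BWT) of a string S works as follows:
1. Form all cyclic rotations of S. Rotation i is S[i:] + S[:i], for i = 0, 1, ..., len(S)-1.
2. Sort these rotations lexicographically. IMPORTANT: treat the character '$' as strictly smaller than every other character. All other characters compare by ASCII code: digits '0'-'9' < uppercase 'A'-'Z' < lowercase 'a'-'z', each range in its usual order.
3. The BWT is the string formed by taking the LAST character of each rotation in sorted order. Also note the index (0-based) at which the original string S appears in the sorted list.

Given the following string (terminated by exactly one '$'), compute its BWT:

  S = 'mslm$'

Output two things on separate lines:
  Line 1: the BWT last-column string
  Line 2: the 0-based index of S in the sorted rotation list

Answer: msl$m
3

Derivation:
All 5 rotations (rotation i = S[i:]+S[:i]):
  rot[0] = mslm$
  rot[1] = slm$m
  rot[2] = lm$ms
  rot[3] = m$msl
  rot[4] = $mslm
Sorted (with $ < everything):
  sorted[0] = $mslm  (last char: 'm')
  sorted[1] = lm$ms  (last char: 's')
  sorted[2] = m$msl  (last char: 'l')
  sorted[3] = mslm$  (last char: '$')
  sorted[4] = slm$m  (last char: 'm')
Last column: msl$m
Original string S is at sorted index 3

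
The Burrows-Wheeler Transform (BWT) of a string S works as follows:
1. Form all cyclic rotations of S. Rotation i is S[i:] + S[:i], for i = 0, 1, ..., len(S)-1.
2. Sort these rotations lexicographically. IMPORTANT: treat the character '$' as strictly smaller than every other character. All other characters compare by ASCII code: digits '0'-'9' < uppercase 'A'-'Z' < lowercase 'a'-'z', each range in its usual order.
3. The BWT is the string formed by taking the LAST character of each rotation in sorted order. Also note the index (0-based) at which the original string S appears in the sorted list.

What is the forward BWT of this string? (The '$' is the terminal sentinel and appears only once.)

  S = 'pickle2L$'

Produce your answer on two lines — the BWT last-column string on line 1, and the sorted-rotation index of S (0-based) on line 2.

Answer: Le2ilpck$
8

Derivation:
All 9 rotations (rotation i = S[i:]+S[:i]):
  rot[0] = pickle2L$
  rot[1] = ickle2L$p
  rot[2] = ckle2L$pi
  rot[3] = kle2L$pic
  rot[4] = le2L$pick
  rot[5] = e2L$pickl
  rot[6] = 2L$pickle
  rot[7] = L$pickle2
  rot[8] = $pickle2L
Sorted (with $ < everything):
  sorted[0] = $pickle2L  (last char: 'L')
  sorted[1] = 2L$pickle  (last char: 'e')
  sorted[2] = L$pickle2  (last char: '2')
  sorted[3] = ckle2L$pi  (last char: 'i')
  sorted[4] = e2L$pickl  (last char: 'l')
  sorted[5] = ickle2L$p  (last char: 'p')
  sorted[6] = kle2L$pic  (last char: 'c')
  sorted[7] = le2L$pick  (last char: 'k')
  sorted[8] = pickle2L$  (last char: '$')
Last column: Le2ilpck$
Original string S is at sorted index 8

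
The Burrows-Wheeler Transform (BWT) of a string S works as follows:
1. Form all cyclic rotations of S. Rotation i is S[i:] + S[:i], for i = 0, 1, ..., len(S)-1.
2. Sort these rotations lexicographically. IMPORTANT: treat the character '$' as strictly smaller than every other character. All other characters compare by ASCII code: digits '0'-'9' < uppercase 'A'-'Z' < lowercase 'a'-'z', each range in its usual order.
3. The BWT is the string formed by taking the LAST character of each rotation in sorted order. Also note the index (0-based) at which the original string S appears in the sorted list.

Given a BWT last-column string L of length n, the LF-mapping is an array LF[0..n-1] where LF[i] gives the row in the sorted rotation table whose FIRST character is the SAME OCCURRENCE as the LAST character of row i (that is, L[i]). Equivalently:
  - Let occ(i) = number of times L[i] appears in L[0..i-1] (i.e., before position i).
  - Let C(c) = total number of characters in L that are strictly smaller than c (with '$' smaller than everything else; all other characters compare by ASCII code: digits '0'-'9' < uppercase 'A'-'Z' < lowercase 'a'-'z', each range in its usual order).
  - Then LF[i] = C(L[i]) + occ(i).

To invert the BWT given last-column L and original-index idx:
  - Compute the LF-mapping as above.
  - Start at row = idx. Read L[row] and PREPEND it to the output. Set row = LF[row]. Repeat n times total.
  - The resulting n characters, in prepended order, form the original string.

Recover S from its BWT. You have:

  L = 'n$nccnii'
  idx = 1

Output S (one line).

Answer: cincinn$

Derivation:
LF mapping: 5 0 6 1 2 7 3 4
Walk LF starting at row 1, prepending L[row]:
  step 1: row=1, L[1]='$', prepend. Next row=LF[1]=0
  step 2: row=0, L[0]='n', prepend. Next row=LF[0]=5
  step 3: row=5, L[5]='n', prepend. Next row=LF[5]=7
  step 4: row=7, L[7]='i', prepend. Next row=LF[7]=4
  step 5: row=4, L[4]='c', prepend. Next row=LF[4]=2
  step 6: row=2, L[2]='n', prepend. Next row=LF[2]=6
  step 7: row=6, L[6]='i', prepend. Next row=LF[6]=3
  step 8: row=3, L[3]='c', prepend. Next row=LF[3]=1
Reversed output: cincinn$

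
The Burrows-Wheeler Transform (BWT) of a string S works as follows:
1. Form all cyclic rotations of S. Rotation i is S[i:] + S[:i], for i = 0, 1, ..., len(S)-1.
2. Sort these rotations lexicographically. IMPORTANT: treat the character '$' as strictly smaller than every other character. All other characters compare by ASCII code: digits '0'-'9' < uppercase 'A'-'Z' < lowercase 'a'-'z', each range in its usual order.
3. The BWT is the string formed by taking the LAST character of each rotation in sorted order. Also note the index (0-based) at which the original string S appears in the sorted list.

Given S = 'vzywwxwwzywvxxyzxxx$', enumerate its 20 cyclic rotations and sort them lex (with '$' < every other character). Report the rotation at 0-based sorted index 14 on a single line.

Answer: ywvxxyzxxx$vzywwxwwz

Derivation:
All 20 rotations (rotation i = S[i:]+S[:i]):
  rot[0] = vzywwxwwzywvxxyzxxx$
  rot[1] = zywwxwwzywvxxyzxxx$v
  rot[2] = ywwxwwzywvxxyzxxx$vz
  rot[3] = wwxwwzywvxxyzxxx$vzy
  rot[4] = wxwwzywvxxyzxxx$vzyw
  rot[5] = xwwzywvxxyzxxx$vzyww
  rot[6] = wwzywvxxyzxxx$vzywwx
  rot[7] = wzywvxxyzxxx$vzywwxw
  rot[8] = zywvxxyzxxx$vzywwxww
  rot[9] = ywvxxyzxxx$vzywwxwwz
  rot[10] = wvxxyzxxx$vzywwxwwzy
  rot[11] = vxxyzxxx$vzywwxwwzyw
  rot[12] = xxyzxxx$vzywwxwwzywv
  rot[13] = xyzxxx$vzywwxwwzywvx
  rot[14] = yzxxx$vzywwxwwzywvxx
  rot[15] = zxxx$vzywwxwwzywvxxy
  rot[16] = xxx$vzywwxwwzywvxxyz
  rot[17] = xx$vzywwxwwzywvxxyzx
  rot[18] = x$vzywwxwwzywvxxyzxx
  rot[19] = $vzywwxwwzywvxxyzxxx
Sorted (with $ < everything):
  sorted[0] = $vzywwxwwzywvxxyzxxx
  sorted[1] = vxxyzxxx$vzywwxwwzyw
  sorted[2] = vzywwxwwzywvxxyzxxx$
  sorted[3] = wvxxyzxxx$vzywwxwwzy
  sorted[4] = wwxwwzywvxxyzxxx$vzy
  sorted[5] = wwzywvxxyzxxx$vzywwx
  sorted[6] = wxwwzywvxxyzxxx$vzyw
  sorted[7] = wzywvxxyzxxx$vzywwxw
  sorted[8] = x$vzywwxwwzywvxxyzxx
  sorted[9] = xwwzywvxxyzxxx$vzyww
  sorted[10] = xx$vzywwxwwzywvxxyzx
  sorted[11] = xxx$vzywwxwwzywvxxyz
  sorted[12] = xxyzxxx$vzywwxwwzywv
  sorted[13] = xyzxxx$vzywwxwwzywvx
  sorted[14] = ywvxxyzxxx$vzywwxwwz
  sorted[15] = ywwxwwzywvxxyzxxx$vz
  sorted[16] = yzxxx$vzywwxwwzywvxx
  sorted[17] = zxxx$vzywwxwwzywvxxy
  sorted[18] = zywvxxyzxxx$vzywwxww
  sorted[19] = zywwxwwzywvxxyzxxx$v
sorted[14] = ywvxxyzxxx$vzywwxwwz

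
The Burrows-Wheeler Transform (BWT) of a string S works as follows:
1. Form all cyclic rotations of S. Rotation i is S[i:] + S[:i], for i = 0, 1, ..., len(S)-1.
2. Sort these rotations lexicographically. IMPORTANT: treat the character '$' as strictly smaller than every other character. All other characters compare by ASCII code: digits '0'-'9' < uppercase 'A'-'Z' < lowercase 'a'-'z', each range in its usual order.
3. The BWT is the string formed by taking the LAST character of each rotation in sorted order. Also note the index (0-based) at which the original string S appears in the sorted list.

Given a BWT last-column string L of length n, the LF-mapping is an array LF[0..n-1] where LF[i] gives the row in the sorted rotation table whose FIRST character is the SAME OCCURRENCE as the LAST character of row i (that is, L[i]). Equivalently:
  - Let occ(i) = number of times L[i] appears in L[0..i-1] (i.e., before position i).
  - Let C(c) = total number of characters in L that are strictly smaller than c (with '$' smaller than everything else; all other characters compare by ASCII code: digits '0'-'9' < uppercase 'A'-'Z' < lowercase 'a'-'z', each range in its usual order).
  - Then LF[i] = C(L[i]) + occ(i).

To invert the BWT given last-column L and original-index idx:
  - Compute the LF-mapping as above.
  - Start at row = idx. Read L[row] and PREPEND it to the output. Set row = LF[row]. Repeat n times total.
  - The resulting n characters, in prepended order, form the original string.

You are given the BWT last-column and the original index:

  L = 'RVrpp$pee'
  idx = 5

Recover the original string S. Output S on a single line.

Answer: pepperVR$

Derivation:
LF mapping: 1 2 8 5 6 0 7 3 4
Walk LF starting at row 5, prepending L[row]:
  step 1: row=5, L[5]='$', prepend. Next row=LF[5]=0
  step 2: row=0, L[0]='R', prepend. Next row=LF[0]=1
  step 3: row=1, L[1]='V', prepend. Next row=LF[1]=2
  step 4: row=2, L[2]='r', prepend. Next row=LF[2]=8
  step 5: row=8, L[8]='e', prepend. Next row=LF[8]=4
  step 6: row=4, L[4]='p', prepend. Next row=LF[4]=6
  step 7: row=6, L[6]='p', prepend. Next row=LF[6]=7
  step 8: row=7, L[7]='e', prepend. Next row=LF[7]=3
  step 9: row=3, L[3]='p', prepend. Next row=LF[3]=5
Reversed output: pepperVR$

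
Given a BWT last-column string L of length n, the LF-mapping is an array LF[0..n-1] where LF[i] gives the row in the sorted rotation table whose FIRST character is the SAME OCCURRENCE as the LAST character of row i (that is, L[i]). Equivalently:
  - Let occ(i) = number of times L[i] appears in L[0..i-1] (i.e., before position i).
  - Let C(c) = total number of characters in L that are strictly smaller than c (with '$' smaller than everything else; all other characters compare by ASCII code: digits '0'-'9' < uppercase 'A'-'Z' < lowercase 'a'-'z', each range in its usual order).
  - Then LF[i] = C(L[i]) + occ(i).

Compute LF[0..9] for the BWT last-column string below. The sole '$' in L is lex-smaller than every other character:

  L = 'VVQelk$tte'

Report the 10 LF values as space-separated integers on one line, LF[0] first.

Answer: 2 3 1 4 7 6 0 8 9 5

Derivation:
Char counts: '$':1, 'Q':1, 'V':2, 'e':2, 'k':1, 'l':1, 't':2
C (first-col start): C('$')=0, C('Q')=1, C('V')=2, C('e')=4, C('k')=6, C('l')=7, C('t')=8
L[0]='V': occ=0, LF[0]=C('V')+0=2+0=2
L[1]='V': occ=1, LF[1]=C('V')+1=2+1=3
L[2]='Q': occ=0, LF[2]=C('Q')+0=1+0=1
L[3]='e': occ=0, LF[3]=C('e')+0=4+0=4
L[4]='l': occ=0, LF[4]=C('l')+0=7+0=7
L[5]='k': occ=0, LF[5]=C('k')+0=6+0=6
L[6]='$': occ=0, LF[6]=C('$')+0=0+0=0
L[7]='t': occ=0, LF[7]=C('t')+0=8+0=8
L[8]='t': occ=1, LF[8]=C('t')+1=8+1=9
L[9]='e': occ=1, LF[9]=C('e')+1=4+1=5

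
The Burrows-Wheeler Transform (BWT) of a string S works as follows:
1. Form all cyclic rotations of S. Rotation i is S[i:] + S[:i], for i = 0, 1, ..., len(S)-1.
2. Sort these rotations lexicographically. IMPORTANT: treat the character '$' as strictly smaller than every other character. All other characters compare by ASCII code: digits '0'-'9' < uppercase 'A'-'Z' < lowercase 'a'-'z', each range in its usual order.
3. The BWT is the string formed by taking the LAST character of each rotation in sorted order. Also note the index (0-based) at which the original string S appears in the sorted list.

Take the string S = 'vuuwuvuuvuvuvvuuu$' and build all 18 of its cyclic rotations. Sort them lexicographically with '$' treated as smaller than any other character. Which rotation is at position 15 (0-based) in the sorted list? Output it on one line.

All 18 rotations (rotation i = S[i:]+S[:i]):
  rot[0] = vuuwuvuuvuvuvvuuu$
  rot[1] = uuwuvuuvuvuvvuuu$v
  rot[2] = uwuvuuvuvuvvuuu$vu
  rot[3] = wuvuuvuvuvvuuu$vuu
  rot[4] = uvuuvuvuvvuuu$vuuw
  rot[5] = vuuvuvuvvuuu$vuuwu
  rot[6] = uuvuvuvvuuu$vuuwuv
  rot[7] = uvuvuvvuuu$vuuwuvu
  rot[8] = vuvuvvuuu$vuuwuvuu
  rot[9] = uvuvvuuu$vuuwuvuuv
  rot[10] = vuvvuuu$vuuwuvuuvu
  rot[11] = uvvuuu$vuuwuvuuvuv
  rot[12] = vvuuu$vuuwuvuuvuvu
  rot[13] = vuuu$vuuwuvuuvuvuv
  rot[14] = uuu$vuuwuvuuvuvuvv
  rot[15] = uu$vuuwuvuuvuvuvvu
  rot[16] = u$vuuwuvuuvuvuvvuu
  rot[17] = $vuuwuvuuvuvuvvuuu
Sorted (with $ < everything):
  sorted[0] = $vuuwuvuuvuvuvvuuu
  sorted[1] = u$vuuwuvuuvuvuvvuu
  sorted[2] = uu$vuuwuvuuvuvuvvu
  sorted[3] = uuu$vuuwuvuuvuvuvv
  sorted[4] = uuvuvuvvuuu$vuuwuv
  sorted[5] = uuwuvuuvuvuvvuuu$v
  sorted[6] = uvuuvuvuvvuuu$vuuw
  sorted[7] = uvuvuvvuuu$vuuwuvu
  sorted[8] = uvuvvuuu$vuuwuvuuv
  sorted[9] = uvvuuu$vuuwuvuuvuv
  sorted[10] = uwuvuuvuvuvvuuu$vu
  sorted[11] = vuuu$vuuwuvuuvuvuv
  sorted[12] = vuuvuvuvvuuu$vuuwu
  sorted[13] = vuuwuvuuvuvuvvuuu$
  sorted[14] = vuvuvvuuu$vuuwuvuu
  sorted[15] = vuvvuuu$vuuwuvuuvu
  sorted[16] = vvuuu$vuuwuvuuvuvu
  sorted[17] = wuvuuvuvuvvuuu$vuu
sorted[15] = vuvvuuu$vuuwuvuuvu

Answer: vuvvuuu$vuuwuvuuvu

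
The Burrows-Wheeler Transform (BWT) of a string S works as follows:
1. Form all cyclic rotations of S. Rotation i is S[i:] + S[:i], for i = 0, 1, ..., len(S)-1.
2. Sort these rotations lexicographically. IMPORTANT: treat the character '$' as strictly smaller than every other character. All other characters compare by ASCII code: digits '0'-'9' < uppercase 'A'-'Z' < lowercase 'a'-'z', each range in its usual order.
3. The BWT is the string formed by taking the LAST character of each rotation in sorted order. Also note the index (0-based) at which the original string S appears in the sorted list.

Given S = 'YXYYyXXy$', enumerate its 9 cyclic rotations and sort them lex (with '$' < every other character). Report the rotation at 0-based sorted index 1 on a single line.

All 9 rotations (rotation i = S[i:]+S[:i]):
  rot[0] = YXYYyXXy$
  rot[1] = XYYyXXy$Y
  rot[2] = YYyXXy$YX
  rot[3] = YyXXy$YXY
  rot[4] = yXXy$YXYY
  rot[5] = XXy$YXYYy
  rot[6] = Xy$YXYYyX
  rot[7] = y$YXYYyXX
  rot[8] = $YXYYyXXy
Sorted (with $ < everything):
  sorted[0] = $YXYYyXXy
  sorted[1] = XXy$YXYYy
  sorted[2] = XYYyXXy$Y
  sorted[3] = Xy$YXYYyX
  sorted[4] = YXYYyXXy$
  sorted[5] = YYyXXy$YX
  sorted[6] = YyXXy$YXY
  sorted[7] = y$YXYYyXX
  sorted[8] = yXXy$YXYY
sorted[1] = XXy$YXYYy

Answer: XXy$YXYYy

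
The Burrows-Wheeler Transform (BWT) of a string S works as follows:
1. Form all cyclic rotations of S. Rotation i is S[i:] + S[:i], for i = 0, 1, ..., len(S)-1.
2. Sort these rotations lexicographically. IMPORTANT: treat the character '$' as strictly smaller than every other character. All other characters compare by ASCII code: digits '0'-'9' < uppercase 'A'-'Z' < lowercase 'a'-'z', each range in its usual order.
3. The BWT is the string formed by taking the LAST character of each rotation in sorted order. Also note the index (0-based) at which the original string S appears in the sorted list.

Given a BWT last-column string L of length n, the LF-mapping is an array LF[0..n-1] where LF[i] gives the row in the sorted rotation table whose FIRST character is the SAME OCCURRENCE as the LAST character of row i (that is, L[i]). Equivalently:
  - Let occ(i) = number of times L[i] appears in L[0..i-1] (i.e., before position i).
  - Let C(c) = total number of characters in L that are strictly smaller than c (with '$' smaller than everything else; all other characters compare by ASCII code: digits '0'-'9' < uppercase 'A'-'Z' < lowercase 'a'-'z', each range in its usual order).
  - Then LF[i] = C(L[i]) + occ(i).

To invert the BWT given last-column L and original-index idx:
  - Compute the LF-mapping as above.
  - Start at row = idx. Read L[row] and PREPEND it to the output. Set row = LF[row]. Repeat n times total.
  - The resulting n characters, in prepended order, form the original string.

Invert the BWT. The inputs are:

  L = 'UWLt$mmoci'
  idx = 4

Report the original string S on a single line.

Answer: commitWLU$

Derivation:
LF mapping: 2 3 1 9 0 6 7 8 4 5
Walk LF starting at row 4, prepending L[row]:
  step 1: row=4, L[4]='$', prepend. Next row=LF[4]=0
  step 2: row=0, L[0]='U', prepend. Next row=LF[0]=2
  step 3: row=2, L[2]='L', prepend. Next row=LF[2]=1
  step 4: row=1, L[1]='W', prepend. Next row=LF[1]=3
  step 5: row=3, L[3]='t', prepend. Next row=LF[3]=9
  step 6: row=9, L[9]='i', prepend. Next row=LF[9]=5
  step 7: row=5, L[5]='m', prepend. Next row=LF[5]=6
  step 8: row=6, L[6]='m', prepend. Next row=LF[6]=7
  step 9: row=7, L[7]='o', prepend. Next row=LF[7]=8
  step 10: row=8, L[8]='c', prepend. Next row=LF[8]=4
Reversed output: commitWLU$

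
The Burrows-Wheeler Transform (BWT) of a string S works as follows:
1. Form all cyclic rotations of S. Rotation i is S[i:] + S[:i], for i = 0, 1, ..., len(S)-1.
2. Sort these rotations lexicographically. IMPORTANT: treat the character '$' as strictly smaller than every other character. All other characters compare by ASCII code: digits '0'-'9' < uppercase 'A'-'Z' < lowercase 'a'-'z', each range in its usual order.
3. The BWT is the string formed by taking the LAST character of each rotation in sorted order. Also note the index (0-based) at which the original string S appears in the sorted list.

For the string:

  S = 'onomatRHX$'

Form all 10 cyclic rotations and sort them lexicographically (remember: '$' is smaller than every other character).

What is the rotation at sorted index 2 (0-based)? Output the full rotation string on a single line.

Answer: RHX$onomat

Derivation:
All 10 rotations (rotation i = S[i:]+S[:i]):
  rot[0] = onomatRHX$
  rot[1] = nomatRHX$o
  rot[2] = omatRHX$on
  rot[3] = matRHX$ono
  rot[4] = atRHX$onom
  rot[5] = tRHX$onoma
  rot[6] = RHX$onomat
  rot[7] = HX$onomatR
  rot[8] = X$onomatRH
  rot[9] = $onomatRHX
Sorted (with $ < everything):
  sorted[0] = $onomatRHX
  sorted[1] = HX$onomatR
  sorted[2] = RHX$onomat
  sorted[3] = X$onomatRH
  sorted[4] = atRHX$onom
  sorted[5] = matRHX$ono
  sorted[6] = nomatRHX$o
  sorted[7] = omatRHX$on
  sorted[8] = onomatRHX$
  sorted[9] = tRHX$onoma
sorted[2] = RHX$onomat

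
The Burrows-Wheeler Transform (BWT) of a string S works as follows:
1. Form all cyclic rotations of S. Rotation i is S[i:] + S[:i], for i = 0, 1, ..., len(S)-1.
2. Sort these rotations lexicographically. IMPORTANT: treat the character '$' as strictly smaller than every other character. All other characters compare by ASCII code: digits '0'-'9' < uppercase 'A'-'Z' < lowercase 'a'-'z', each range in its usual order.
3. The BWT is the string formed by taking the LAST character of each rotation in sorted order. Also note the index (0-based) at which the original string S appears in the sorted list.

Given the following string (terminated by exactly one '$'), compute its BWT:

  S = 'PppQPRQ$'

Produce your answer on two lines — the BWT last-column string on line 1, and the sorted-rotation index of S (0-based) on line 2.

All 8 rotations (rotation i = S[i:]+S[:i]):
  rot[0] = PppQPRQ$
  rot[1] = ppQPRQ$P
  rot[2] = pQPRQ$Pp
  rot[3] = QPRQ$Ppp
  rot[4] = PRQ$PppQ
  rot[5] = RQ$PppQP
  rot[6] = Q$PppQPR
  rot[7] = $PppQPRQ
Sorted (with $ < everything):
  sorted[0] = $PppQPRQ  (last char: 'Q')
  sorted[1] = PRQ$PppQ  (last char: 'Q')
  sorted[2] = PppQPRQ$  (last char: '$')
  sorted[3] = Q$PppQPR  (last char: 'R')
  sorted[4] = QPRQ$Ppp  (last char: 'p')
  sorted[5] = RQ$PppQP  (last char: 'P')
  sorted[6] = pQPRQ$Pp  (last char: 'p')
  sorted[7] = ppQPRQ$P  (last char: 'P')
Last column: QQ$RpPpP
Original string S is at sorted index 2

Answer: QQ$RpPpP
2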